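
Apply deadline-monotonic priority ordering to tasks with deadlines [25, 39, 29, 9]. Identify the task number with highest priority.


Sort tasks by relative deadline (ascending):
  Task 4: deadline = 9
  Task 1: deadline = 25
  Task 3: deadline = 29
  Task 2: deadline = 39
Priority order (highest first): [4, 1, 3, 2]
Highest priority task = 4

4


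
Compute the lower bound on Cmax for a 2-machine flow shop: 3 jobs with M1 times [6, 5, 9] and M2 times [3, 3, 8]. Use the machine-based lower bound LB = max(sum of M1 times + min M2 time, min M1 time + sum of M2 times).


LB1 = sum(M1 times) + min(M2 times) = 20 + 3 = 23
LB2 = min(M1 times) + sum(M2 times) = 5 + 14 = 19
Lower bound = max(LB1, LB2) = max(23, 19) = 23

23


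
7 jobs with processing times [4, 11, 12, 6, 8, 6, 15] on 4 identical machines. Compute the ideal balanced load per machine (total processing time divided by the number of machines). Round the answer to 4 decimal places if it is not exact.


Total processing time = 4 + 11 + 12 + 6 + 8 + 6 + 15 = 62
Number of machines = 4
Ideal balanced load = 62 / 4 = 15.5

15.5


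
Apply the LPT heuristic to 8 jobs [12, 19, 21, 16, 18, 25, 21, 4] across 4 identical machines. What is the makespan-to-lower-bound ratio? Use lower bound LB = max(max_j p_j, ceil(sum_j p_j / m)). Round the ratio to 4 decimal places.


LPT order: [25, 21, 21, 19, 18, 16, 12, 4]
Machine loads after assignment: [29, 37, 33, 37]
LPT makespan = 37
Lower bound = max(max_job, ceil(total/4)) = max(25, 34) = 34
Ratio = 37 / 34 = 1.0882

1.0882


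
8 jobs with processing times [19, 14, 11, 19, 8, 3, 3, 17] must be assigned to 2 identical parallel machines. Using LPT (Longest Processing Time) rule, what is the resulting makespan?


Sort jobs in decreasing order (LPT): [19, 19, 17, 14, 11, 8, 3, 3]
Assign each job to the least loaded machine:
  Machine 1: jobs [19, 17, 8, 3], load = 47
  Machine 2: jobs [19, 14, 11, 3], load = 47
Makespan = max load = 47

47


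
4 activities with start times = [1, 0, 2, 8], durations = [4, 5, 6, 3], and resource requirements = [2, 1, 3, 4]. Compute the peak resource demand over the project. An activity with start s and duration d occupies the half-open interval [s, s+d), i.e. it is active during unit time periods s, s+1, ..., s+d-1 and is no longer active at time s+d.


Each activity i is active on [start_i, start_i + duration_i).
Compute total resource usage per time slot:
  t=0: active resources = [1], total = 1
  t=1: active resources = [2, 1], total = 3
  t=2: active resources = [2, 1, 3], total = 6
  t=3: active resources = [2, 1, 3], total = 6
  t=4: active resources = [2, 1, 3], total = 6
  t=5: active resources = [3], total = 3
  t=6: active resources = [3], total = 3
  t=7: active resources = [3], total = 3
  t=8: active resources = [4], total = 4
  t=9: active resources = [4], total = 4
  t=10: active resources = [4], total = 4
Peak resource demand = 6

6


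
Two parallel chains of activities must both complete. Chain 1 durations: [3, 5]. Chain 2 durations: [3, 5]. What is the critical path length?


Path A total = 3 + 5 = 8
Path B total = 3 + 5 = 8
Critical path = longest path = max(8, 8) = 8

8


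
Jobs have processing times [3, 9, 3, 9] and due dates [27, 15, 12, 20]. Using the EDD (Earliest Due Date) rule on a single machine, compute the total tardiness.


Sort by due date (EDD order): [(3, 12), (9, 15), (9, 20), (3, 27)]
Compute completion times and tardiness:
  Job 1: p=3, d=12, C=3, tardiness=max(0,3-12)=0
  Job 2: p=9, d=15, C=12, tardiness=max(0,12-15)=0
  Job 3: p=9, d=20, C=21, tardiness=max(0,21-20)=1
  Job 4: p=3, d=27, C=24, tardiness=max(0,24-27)=0
Total tardiness = 1

1


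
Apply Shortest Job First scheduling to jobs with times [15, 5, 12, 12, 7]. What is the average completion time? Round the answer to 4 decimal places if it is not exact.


SJF order (ascending): [5, 7, 12, 12, 15]
Completion times:
  Job 1: burst=5, C=5
  Job 2: burst=7, C=12
  Job 3: burst=12, C=24
  Job 4: burst=12, C=36
  Job 5: burst=15, C=51
Average completion = 128/5 = 25.6

25.6


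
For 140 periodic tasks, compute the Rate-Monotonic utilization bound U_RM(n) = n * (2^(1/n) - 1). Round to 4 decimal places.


Compute 2^(1/140) = 1.0049633280
Subtract 1: 1.0049633280 - 1 = 0.0049633280
Multiply by n: 140 * 0.0049633280 = 0.6948659200
Round to 4 dp: 0.6949

0.6949


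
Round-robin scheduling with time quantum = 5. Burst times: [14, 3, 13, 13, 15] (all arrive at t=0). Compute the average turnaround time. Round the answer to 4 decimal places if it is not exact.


Time quantum = 5
Execution trace:
  J1 runs 5 units, time = 5
  J2 runs 3 units, time = 8
  J3 runs 5 units, time = 13
  J4 runs 5 units, time = 18
  J5 runs 5 units, time = 23
  J1 runs 5 units, time = 28
  J3 runs 5 units, time = 33
  J4 runs 5 units, time = 38
  J5 runs 5 units, time = 43
  J1 runs 4 units, time = 47
  J3 runs 3 units, time = 50
  J4 runs 3 units, time = 53
  J5 runs 5 units, time = 58
Finish times: [47, 8, 50, 53, 58]
Average turnaround = 216/5 = 43.2

43.2


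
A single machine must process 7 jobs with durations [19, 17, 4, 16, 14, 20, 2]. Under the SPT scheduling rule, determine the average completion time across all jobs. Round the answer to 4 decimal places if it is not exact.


Sort jobs by processing time (SPT order): [2, 4, 14, 16, 17, 19, 20]
Compute completion times sequentially:
  Job 1: processing = 2, completes at 2
  Job 2: processing = 4, completes at 6
  Job 3: processing = 14, completes at 20
  Job 4: processing = 16, completes at 36
  Job 5: processing = 17, completes at 53
  Job 6: processing = 19, completes at 72
  Job 7: processing = 20, completes at 92
Sum of completion times = 281
Average completion time = 281/7 = 40.1429

40.1429


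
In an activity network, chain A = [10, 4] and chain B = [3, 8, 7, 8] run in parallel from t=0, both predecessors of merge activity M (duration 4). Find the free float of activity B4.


ES(B4) = sum of predecessors on chain B = 18
EF(B4) = ES + duration = 18 + 8 = 26
Successor of B4 is M. ES(M) = max(sum(A), sum(B)) = max(14, 26) = 26
Free float = ES(successor) - EF(current) = 26 - 26 = 0

0


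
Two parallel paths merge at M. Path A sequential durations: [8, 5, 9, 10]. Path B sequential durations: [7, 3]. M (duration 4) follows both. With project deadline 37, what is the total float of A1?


Forward pass: ES(A1) = sum of predecessors on chain A = 0
EF = ES + duration = 0 + 8 = 8
Backward pass: LF(M) = deadline = 37; LS(M) = 37 - 4 = 33
LF(A1) = LS(M) - sum(successors on chain A) = 33 - 24 = 9
LS = LF - duration = 9 - 8 = 1
Total float = LS - ES = 1 - 0 = 1

1


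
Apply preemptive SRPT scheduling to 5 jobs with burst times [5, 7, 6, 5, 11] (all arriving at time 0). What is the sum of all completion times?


Since all jobs arrive at t=0, SRPT equals SPT ordering.
SPT order: [5, 5, 6, 7, 11]
Completion times:
  Job 1: p=5, C=5
  Job 2: p=5, C=10
  Job 3: p=6, C=16
  Job 4: p=7, C=23
  Job 5: p=11, C=34
Total completion time = 5 + 10 + 16 + 23 + 34 = 88

88


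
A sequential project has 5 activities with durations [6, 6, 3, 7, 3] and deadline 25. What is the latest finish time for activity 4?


LF(activity 4) = deadline - sum of successor durations
Successors: activities 5 through 5 with durations [3]
Sum of successor durations = 3
LF = 25 - 3 = 22

22


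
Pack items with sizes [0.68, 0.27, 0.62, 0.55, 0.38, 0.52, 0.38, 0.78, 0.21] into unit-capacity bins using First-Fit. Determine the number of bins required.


Place items sequentially using First-Fit:
  Item 0.68 -> new Bin 1
  Item 0.27 -> Bin 1 (now 0.95)
  Item 0.62 -> new Bin 2
  Item 0.55 -> new Bin 3
  Item 0.38 -> Bin 2 (now 1.0)
  Item 0.52 -> new Bin 4
  Item 0.38 -> Bin 3 (now 0.93)
  Item 0.78 -> new Bin 5
  Item 0.21 -> Bin 4 (now 0.73)
Total bins used = 5

5


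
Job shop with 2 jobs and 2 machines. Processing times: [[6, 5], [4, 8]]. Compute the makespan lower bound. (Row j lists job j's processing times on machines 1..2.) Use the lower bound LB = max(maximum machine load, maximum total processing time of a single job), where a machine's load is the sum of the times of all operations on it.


Machine loads:
  Machine 1: 6 + 4 = 10
  Machine 2: 5 + 8 = 13
Max machine load = 13
Job totals:
  Job 1: 11
  Job 2: 12
Max job total = 12
Lower bound = max(13, 12) = 13

13


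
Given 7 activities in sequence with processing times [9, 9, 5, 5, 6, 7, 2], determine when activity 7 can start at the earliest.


Activity 7 starts after activities 1 through 6 complete.
Predecessor durations: [9, 9, 5, 5, 6, 7]
ES = 9 + 9 + 5 + 5 + 6 + 7 = 41

41


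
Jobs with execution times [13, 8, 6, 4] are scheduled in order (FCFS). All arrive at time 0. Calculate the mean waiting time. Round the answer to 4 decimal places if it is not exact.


FCFS order (as given): [13, 8, 6, 4]
Waiting times:
  Job 1: wait = 0
  Job 2: wait = 13
  Job 3: wait = 21
  Job 4: wait = 27
Sum of waiting times = 61
Average waiting time = 61/4 = 15.25

15.25


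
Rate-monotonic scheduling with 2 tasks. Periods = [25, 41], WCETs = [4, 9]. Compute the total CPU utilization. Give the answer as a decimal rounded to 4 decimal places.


Compute individual utilizations (exact fractions):
  Task 1: C/T = 4/25 (approx. 0.16)
  Task 2: C/T = 9/41 (approx. 0.2195)
Total utilization U = 4/25 + 9/41 = 389/1025
Rounded to 4 decimal places: U = 0.3795
RM (Liu & Layland) bound for 2 tasks = 0.828427; compare with U = 389/1025 (approx. 0.379512)
U <= bound, so schedulable by RM sufficient condition.

0.3795


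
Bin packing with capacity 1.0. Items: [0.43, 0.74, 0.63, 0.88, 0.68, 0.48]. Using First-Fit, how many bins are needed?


Place items sequentially using First-Fit:
  Item 0.43 -> new Bin 1
  Item 0.74 -> new Bin 2
  Item 0.63 -> new Bin 3
  Item 0.88 -> new Bin 4
  Item 0.68 -> new Bin 5
  Item 0.48 -> Bin 1 (now 0.91)
Total bins used = 5

5


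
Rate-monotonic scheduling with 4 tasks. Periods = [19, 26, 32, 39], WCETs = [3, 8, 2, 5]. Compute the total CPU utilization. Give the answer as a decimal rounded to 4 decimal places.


Compute individual utilizations (exact fractions):
  Task 1: C/T = 3/19 (approx. 0.1579)
  Task 2: C/T = 8/26 = 4/13 (approx. 0.3077)
  Task 3: C/T = 2/32 = 1/16 (approx. 0.0625)
  Task 4: C/T = 5/39 (approx. 0.1282)
Total utilization U = 3/19 + 4/13 + 1/16 + 5/39 = 7781/11856
Rounded to 4 decimal places: U = 0.6563
RM (Liu & Layland) bound for 4 tasks = 0.756828; compare with U = 7781/11856 (approx. 0.656292)
U <= bound, so schedulable by RM sufficient condition.

0.6563


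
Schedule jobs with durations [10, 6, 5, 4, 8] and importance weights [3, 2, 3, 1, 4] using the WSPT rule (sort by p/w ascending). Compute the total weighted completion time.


Compute p/w ratios and sort ascending (WSPT): [(5, 3), (8, 4), (6, 2), (10, 3), (4, 1)]
Compute weighted completion times:
  Job (p=5,w=3): C=5, w*C=3*5=15
  Job (p=8,w=4): C=13, w*C=4*13=52
  Job (p=6,w=2): C=19, w*C=2*19=38
  Job (p=10,w=3): C=29, w*C=3*29=87
  Job (p=4,w=1): C=33, w*C=1*33=33
Total weighted completion time = 225

225


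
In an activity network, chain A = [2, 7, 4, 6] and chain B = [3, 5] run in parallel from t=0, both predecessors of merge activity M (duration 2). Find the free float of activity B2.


ES(B2) = sum of predecessors on chain B = 3
EF(B2) = ES + duration = 3 + 5 = 8
Successor of B2 is M. ES(M) = max(sum(A), sum(B)) = max(19, 8) = 19
Free float = ES(successor) - EF(current) = 19 - 8 = 11

11


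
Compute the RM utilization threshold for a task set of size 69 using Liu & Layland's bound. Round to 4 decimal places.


Compute 2^(1/69) = 1.0100962378
Subtract 1: 1.0100962378 - 1 = 0.0100962378
Multiply by n: 69 * 0.0100962378 = 0.6966404082
Round to 4 dp: 0.6966

0.6966


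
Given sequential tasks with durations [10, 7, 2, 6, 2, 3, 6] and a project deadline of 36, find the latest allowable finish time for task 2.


LF(activity 2) = deadline - sum of successor durations
Successors: activities 3 through 7 with durations [2, 6, 2, 3, 6]
Sum of successor durations = 19
LF = 36 - 19 = 17

17


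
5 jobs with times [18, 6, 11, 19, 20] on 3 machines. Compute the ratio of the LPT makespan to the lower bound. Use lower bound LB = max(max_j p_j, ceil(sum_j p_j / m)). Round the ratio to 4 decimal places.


LPT order: [20, 19, 18, 11, 6]
Machine loads after assignment: [20, 25, 29]
LPT makespan = 29
Lower bound = max(max_job, ceil(total/3)) = max(20, 25) = 25
Ratio = 29 / 25 = 1.16

1.16


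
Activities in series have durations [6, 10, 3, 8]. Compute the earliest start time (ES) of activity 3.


Activity 3 starts after activities 1 through 2 complete.
Predecessor durations: [6, 10]
ES = 6 + 10 = 16

16


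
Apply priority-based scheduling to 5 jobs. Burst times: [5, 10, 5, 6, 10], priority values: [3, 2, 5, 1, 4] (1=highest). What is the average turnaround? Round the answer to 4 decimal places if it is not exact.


Sort by priority (ascending = highest first):
Order: [(1, 6), (2, 10), (3, 5), (4, 10), (5, 5)]
Completion times:
  Priority 1, burst=6, C=6
  Priority 2, burst=10, C=16
  Priority 3, burst=5, C=21
  Priority 4, burst=10, C=31
  Priority 5, burst=5, C=36
Average turnaround = 110/5 = 22.0

22.0


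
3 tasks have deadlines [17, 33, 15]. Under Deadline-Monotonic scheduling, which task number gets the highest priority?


Sort tasks by relative deadline (ascending):
  Task 3: deadline = 15
  Task 1: deadline = 17
  Task 2: deadline = 33
Priority order (highest first): [3, 1, 2]
Highest priority task = 3

3


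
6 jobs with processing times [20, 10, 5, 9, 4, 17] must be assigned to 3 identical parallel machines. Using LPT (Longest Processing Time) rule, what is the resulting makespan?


Sort jobs in decreasing order (LPT): [20, 17, 10, 9, 5, 4]
Assign each job to the least loaded machine:
  Machine 1: jobs [20], load = 20
  Machine 2: jobs [17, 5], load = 22
  Machine 3: jobs [10, 9, 4], load = 23
Makespan = max load = 23

23


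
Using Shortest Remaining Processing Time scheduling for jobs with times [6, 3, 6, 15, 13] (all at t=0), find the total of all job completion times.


Since all jobs arrive at t=0, SRPT equals SPT ordering.
SPT order: [3, 6, 6, 13, 15]
Completion times:
  Job 1: p=3, C=3
  Job 2: p=6, C=9
  Job 3: p=6, C=15
  Job 4: p=13, C=28
  Job 5: p=15, C=43
Total completion time = 3 + 9 + 15 + 28 + 43 = 98

98


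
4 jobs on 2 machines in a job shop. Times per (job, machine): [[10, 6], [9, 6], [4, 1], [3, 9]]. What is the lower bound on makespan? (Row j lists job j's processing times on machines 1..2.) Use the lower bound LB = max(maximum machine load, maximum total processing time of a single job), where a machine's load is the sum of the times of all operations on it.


Machine loads:
  Machine 1: 10 + 9 + 4 + 3 = 26
  Machine 2: 6 + 6 + 1 + 9 = 22
Max machine load = 26
Job totals:
  Job 1: 16
  Job 2: 15
  Job 3: 5
  Job 4: 12
Max job total = 16
Lower bound = max(26, 16) = 26

26


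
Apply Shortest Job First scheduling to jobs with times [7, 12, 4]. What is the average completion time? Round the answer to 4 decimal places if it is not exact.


SJF order (ascending): [4, 7, 12]
Completion times:
  Job 1: burst=4, C=4
  Job 2: burst=7, C=11
  Job 3: burst=12, C=23
Average completion = 38/3 = 12.6667

12.6667


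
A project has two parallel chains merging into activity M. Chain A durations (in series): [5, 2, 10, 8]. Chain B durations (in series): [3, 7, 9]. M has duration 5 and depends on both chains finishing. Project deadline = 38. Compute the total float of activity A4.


Forward pass: ES(A4) = sum of predecessors on chain A = 17
EF = ES + duration = 17 + 8 = 25
Backward pass: LF(M) = deadline = 38; LS(M) = 38 - 5 = 33
LF(A4) = LS(M) - sum(successors on chain A) = 33 - 0 = 33
LS = LF - duration = 33 - 8 = 25
Total float = LS - ES = 25 - 17 = 8

8


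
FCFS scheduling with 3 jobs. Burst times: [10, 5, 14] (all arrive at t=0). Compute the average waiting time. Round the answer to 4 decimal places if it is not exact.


FCFS order (as given): [10, 5, 14]
Waiting times:
  Job 1: wait = 0
  Job 2: wait = 10
  Job 3: wait = 15
Sum of waiting times = 25
Average waiting time = 25/3 = 8.3333

8.3333


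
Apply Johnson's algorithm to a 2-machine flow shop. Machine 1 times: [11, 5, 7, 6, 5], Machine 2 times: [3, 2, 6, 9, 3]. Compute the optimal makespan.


Apply Johnson's rule:
  Group 1 (a <= b): [(4, 6, 9)]
  Group 2 (a > b): [(3, 7, 6), (1, 11, 3), (5, 5, 3), (2, 5, 2)]
Optimal job order: [4, 3, 1, 5, 2]
Schedule:
  Job 4: M1 done at 6, M2 done at 15
  Job 3: M1 done at 13, M2 done at 21
  Job 1: M1 done at 24, M2 done at 27
  Job 5: M1 done at 29, M2 done at 32
  Job 2: M1 done at 34, M2 done at 36
Makespan = 36

36


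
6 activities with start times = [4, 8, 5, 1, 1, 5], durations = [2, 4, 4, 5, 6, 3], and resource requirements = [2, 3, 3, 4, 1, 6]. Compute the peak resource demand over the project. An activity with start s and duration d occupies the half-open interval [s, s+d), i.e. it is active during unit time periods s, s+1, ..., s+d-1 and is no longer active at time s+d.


Each activity i is active on [start_i, start_i + duration_i).
Compute total resource usage per time slot:
  t=0: active resources = [], total = 0
  t=1: active resources = [4, 1], total = 5
  t=2: active resources = [4, 1], total = 5
  t=3: active resources = [4, 1], total = 5
  t=4: active resources = [2, 4, 1], total = 7
  t=5: active resources = [2, 3, 4, 1, 6], total = 16
  t=6: active resources = [3, 1, 6], total = 10
  t=7: active resources = [3, 6], total = 9
  t=8: active resources = [3, 3], total = 6
  t=9: active resources = [3], total = 3
  t=10: active resources = [3], total = 3
  t=11: active resources = [3], total = 3
Peak resource demand = 16

16


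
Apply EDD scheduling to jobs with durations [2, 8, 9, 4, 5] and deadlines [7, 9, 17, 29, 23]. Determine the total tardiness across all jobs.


Sort by due date (EDD order): [(2, 7), (8, 9), (9, 17), (5, 23), (4, 29)]
Compute completion times and tardiness:
  Job 1: p=2, d=7, C=2, tardiness=max(0,2-7)=0
  Job 2: p=8, d=9, C=10, tardiness=max(0,10-9)=1
  Job 3: p=9, d=17, C=19, tardiness=max(0,19-17)=2
  Job 4: p=5, d=23, C=24, tardiness=max(0,24-23)=1
  Job 5: p=4, d=29, C=28, tardiness=max(0,28-29)=0
Total tardiness = 4

4


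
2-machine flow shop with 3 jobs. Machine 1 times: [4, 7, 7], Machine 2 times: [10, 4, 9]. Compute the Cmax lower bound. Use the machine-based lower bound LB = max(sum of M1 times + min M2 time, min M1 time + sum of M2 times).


LB1 = sum(M1 times) + min(M2 times) = 18 + 4 = 22
LB2 = min(M1 times) + sum(M2 times) = 4 + 23 = 27
Lower bound = max(LB1, LB2) = max(22, 27) = 27

27


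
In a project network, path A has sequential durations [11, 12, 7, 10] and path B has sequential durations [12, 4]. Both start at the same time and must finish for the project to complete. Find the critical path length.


Path A total = 11 + 12 + 7 + 10 = 40
Path B total = 12 + 4 = 16
Critical path = longest path = max(40, 16) = 40

40


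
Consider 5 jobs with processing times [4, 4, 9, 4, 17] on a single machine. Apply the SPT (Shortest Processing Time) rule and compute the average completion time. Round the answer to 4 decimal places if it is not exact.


Sort jobs by processing time (SPT order): [4, 4, 4, 9, 17]
Compute completion times sequentially:
  Job 1: processing = 4, completes at 4
  Job 2: processing = 4, completes at 8
  Job 3: processing = 4, completes at 12
  Job 4: processing = 9, completes at 21
  Job 5: processing = 17, completes at 38
Sum of completion times = 83
Average completion time = 83/5 = 16.6

16.6


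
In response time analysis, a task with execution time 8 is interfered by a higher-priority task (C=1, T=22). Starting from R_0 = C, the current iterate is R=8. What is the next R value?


R_next = C + ceil(R_prev / T_hp) * C_hp
ceil(8 / 22) = ceil(0.3636) = 1
Interference = 1 * 1 = 1
R_next = 8 + 1 = 9

9


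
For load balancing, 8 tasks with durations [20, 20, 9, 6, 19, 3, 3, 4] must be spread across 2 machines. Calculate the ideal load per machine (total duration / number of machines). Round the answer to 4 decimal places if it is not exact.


Total processing time = 20 + 20 + 9 + 6 + 19 + 3 + 3 + 4 = 84
Number of machines = 2
Ideal balanced load = 84 / 2 = 42.0

42.0


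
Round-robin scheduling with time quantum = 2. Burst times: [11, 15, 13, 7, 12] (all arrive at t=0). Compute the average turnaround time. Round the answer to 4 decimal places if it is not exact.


Time quantum = 2
Execution trace:
  J1 runs 2 units, time = 2
  J2 runs 2 units, time = 4
  J3 runs 2 units, time = 6
  J4 runs 2 units, time = 8
  J5 runs 2 units, time = 10
  J1 runs 2 units, time = 12
  J2 runs 2 units, time = 14
  J3 runs 2 units, time = 16
  J4 runs 2 units, time = 18
  J5 runs 2 units, time = 20
  J1 runs 2 units, time = 22
  J2 runs 2 units, time = 24
  J3 runs 2 units, time = 26
  J4 runs 2 units, time = 28
  J5 runs 2 units, time = 30
  J1 runs 2 units, time = 32
  J2 runs 2 units, time = 34
  J3 runs 2 units, time = 36
  J4 runs 1 units, time = 37
  J5 runs 2 units, time = 39
  J1 runs 2 units, time = 41
  J2 runs 2 units, time = 43
  J3 runs 2 units, time = 45
  J5 runs 2 units, time = 47
  J1 runs 1 units, time = 48
  J2 runs 2 units, time = 50
  J3 runs 2 units, time = 52
  J5 runs 2 units, time = 54
  J2 runs 2 units, time = 56
  J3 runs 1 units, time = 57
  J2 runs 1 units, time = 58
Finish times: [48, 58, 57, 37, 54]
Average turnaround = 254/5 = 50.8

50.8


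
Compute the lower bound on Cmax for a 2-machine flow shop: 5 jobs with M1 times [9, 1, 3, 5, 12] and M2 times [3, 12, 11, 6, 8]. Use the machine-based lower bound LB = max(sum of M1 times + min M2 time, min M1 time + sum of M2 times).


LB1 = sum(M1 times) + min(M2 times) = 30 + 3 = 33
LB2 = min(M1 times) + sum(M2 times) = 1 + 40 = 41
Lower bound = max(LB1, LB2) = max(33, 41) = 41

41


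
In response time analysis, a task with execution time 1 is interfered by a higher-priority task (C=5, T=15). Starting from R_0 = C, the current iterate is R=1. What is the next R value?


R_next = C + ceil(R_prev / T_hp) * C_hp
ceil(1 / 15) = ceil(0.0667) = 1
Interference = 1 * 5 = 5
R_next = 1 + 5 = 6

6


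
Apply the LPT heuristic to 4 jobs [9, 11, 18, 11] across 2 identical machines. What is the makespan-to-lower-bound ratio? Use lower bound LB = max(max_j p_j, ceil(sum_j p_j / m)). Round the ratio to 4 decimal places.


LPT order: [18, 11, 11, 9]
Machine loads after assignment: [27, 22]
LPT makespan = 27
Lower bound = max(max_job, ceil(total/2)) = max(18, 25) = 25
Ratio = 27 / 25 = 1.08

1.08


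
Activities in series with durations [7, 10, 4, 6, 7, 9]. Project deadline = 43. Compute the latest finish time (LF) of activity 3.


LF(activity 3) = deadline - sum of successor durations
Successors: activities 4 through 6 with durations [6, 7, 9]
Sum of successor durations = 22
LF = 43 - 22 = 21

21


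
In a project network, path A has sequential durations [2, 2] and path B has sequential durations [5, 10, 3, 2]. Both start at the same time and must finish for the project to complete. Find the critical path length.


Path A total = 2 + 2 = 4
Path B total = 5 + 10 + 3 + 2 = 20
Critical path = longest path = max(4, 20) = 20

20


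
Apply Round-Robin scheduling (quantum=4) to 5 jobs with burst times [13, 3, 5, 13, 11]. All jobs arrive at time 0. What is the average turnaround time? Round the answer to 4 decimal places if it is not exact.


Time quantum = 4
Execution trace:
  J1 runs 4 units, time = 4
  J2 runs 3 units, time = 7
  J3 runs 4 units, time = 11
  J4 runs 4 units, time = 15
  J5 runs 4 units, time = 19
  J1 runs 4 units, time = 23
  J3 runs 1 units, time = 24
  J4 runs 4 units, time = 28
  J5 runs 4 units, time = 32
  J1 runs 4 units, time = 36
  J4 runs 4 units, time = 40
  J5 runs 3 units, time = 43
  J1 runs 1 units, time = 44
  J4 runs 1 units, time = 45
Finish times: [44, 7, 24, 45, 43]
Average turnaround = 163/5 = 32.6

32.6


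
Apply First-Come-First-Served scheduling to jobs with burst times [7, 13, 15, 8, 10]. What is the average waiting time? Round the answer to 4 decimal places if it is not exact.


FCFS order (as given): [7, 13, 15, 8, 10]
Waiting times:
  Job 1: wait = 0
  Job 2: wait = 7
  Job 3: wait = 20
  Job 4: wait = 35
  Job 5: wait = 43
Sum of waiting times = 105
Average waiting time = 105/5 = 21.0

21.0


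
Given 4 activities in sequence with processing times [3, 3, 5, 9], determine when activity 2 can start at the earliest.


Activity 2 starts after activities 1 through 1 complete.
Predecessor durations: [3]
ES = 3 = 3

3


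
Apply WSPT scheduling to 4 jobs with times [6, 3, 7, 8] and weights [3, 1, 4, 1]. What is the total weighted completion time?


Compute p/w ratios and sort ascending (WSPT): [(7, 4), (6, 3), (3, 1), (8, 1)]
Compute weighted completion times:
  Job (p=7,w=4): C=7, w*C=4*7=28
  Job (p=6,w=3): C=13, w*C=3*13=39
  Job (p=3,w=1): C=16, w*C=1*16=16
  Job (p=8,w=1): C=24, w*C=1*24=24
Total weighted completion time = 107

107


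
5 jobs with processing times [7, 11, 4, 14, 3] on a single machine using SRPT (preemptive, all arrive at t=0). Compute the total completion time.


Since all jobs arrive at t=0, SRPT equals SPT ordering.
SPT order: [3, 4, 7, 11, 14]
Completion times:
  Job 1: p=3, C=3
  Job 2: p=4, C=7
  Job 3: p=7, C=14
  Job 4: p=11, C=25
  Job 5: p=14, C=39
Total completion time = 3 + 7 + 14 + 25 + 39 = 88

88


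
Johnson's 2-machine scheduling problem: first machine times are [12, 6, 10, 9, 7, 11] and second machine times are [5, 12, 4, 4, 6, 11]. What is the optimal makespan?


Apply Johnson's rule:
  Group 1 (a <= b): [(2, 6, 12), (6, 11, 11)]
  Group 2 (a > b): [(5, 7, 6), (1, 12, 5), (3, 10, 4), (4, 9, 4)]
Optimal job order: [2, 6, 5, 1, 3, 4]
Schedule:
  Job 2: M1 done at 6, M2 done at 18
  Job 6: M1 done at 17, M2 done at 29
  Job 5: M1 done at 24, M2 done at 35
  Job 1: M1 done at 36, M2 done at 41
  Job 3: M1 done at 46, M2 done at 50
  Job 4: M1 done at 55, M2 done at 59
Makespan = 59

59


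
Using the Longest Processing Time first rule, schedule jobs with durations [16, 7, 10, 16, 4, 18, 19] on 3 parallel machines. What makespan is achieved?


Sort jobs in decreasing order (LPT): [19, 18, 16, 16, 10, 7, 4]
Assign each job to the least loaded machine:
  Machine 1: jobs [19, 7, 4], load = 30
  Machine 2: jobs [18, 10], load = 28
  Machine 3: jobs [16, 16], load = 32
Makespan = max load = 32

32


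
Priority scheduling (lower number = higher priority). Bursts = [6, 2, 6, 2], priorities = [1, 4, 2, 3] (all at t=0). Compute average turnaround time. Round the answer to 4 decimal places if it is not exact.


Sort by priority (ascending = highest first):
Order: [(1, 6), (2, 6), (3, 2), (4, 2)]
Completion times:
  Priority 1, burst=6, C=6
  Priority 2, burst=6, C=12
  Priority 3, burst=2, C=14
  Priority 4, burst=2, C=16
Average turnaround = 48/4 = 12.0

12.0


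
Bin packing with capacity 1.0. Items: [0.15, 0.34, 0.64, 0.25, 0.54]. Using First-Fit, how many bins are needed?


Place items sequentially using First-Fit:
  Item 0.15 -> new Bin 1
  Item 0.34 -> Bin 1 (now 0.49)
  Item 0.64 -> new Bin 2
  Item 0.25 -> Bin 1 (now 0.74)
  Item 0.54 -> new Bin 3
Total bins used = 3

3


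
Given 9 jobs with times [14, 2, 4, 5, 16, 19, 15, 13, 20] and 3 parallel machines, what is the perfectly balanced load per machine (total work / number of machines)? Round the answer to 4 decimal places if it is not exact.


Total processing time = 14 + 2 + 4 + 5 + 16 + 19 + 15 + 13 + 20 = 108
Number of machines = 3
Ideal balanced load = 108 / 3 = 36.0

36.0


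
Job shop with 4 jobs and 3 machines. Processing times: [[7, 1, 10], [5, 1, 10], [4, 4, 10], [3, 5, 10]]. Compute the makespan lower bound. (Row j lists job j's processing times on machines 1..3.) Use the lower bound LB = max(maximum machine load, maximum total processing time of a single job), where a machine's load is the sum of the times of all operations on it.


Machine loads:
  Machine 1: 7 + 5 + 4 + 3 = 19
  Machine 2: 1 + 1 + 4 + 5 = 11
  Machine 3: 10 + 10 + 10 + 10 = 40
Max machine load = 40
Job totals:
  Job 1: 18
  Job 2: 16
  Job 3: 18
  Job 4: 18
Max job total = 18
Lower bound = max(40, 18) = 40

40


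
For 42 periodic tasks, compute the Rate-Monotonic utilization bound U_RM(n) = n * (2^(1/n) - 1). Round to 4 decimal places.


Compute 2^(1/42) = 1.0166404394
Subtract 1: 1.0166404394 - 1 = 0.0166404394
Multiply by n: 42 * 0.0166404394 = 0.6988984548
Round to 4 dp: 0.6989

0.6989


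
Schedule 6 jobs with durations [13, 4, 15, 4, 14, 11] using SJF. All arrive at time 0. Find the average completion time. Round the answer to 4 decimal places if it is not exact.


SJF order (ascending): [4, 4, 11, 13, 14, 15]
Completion times:
  Job 1: burst=4, C=4
  Job 2: burst=4, C=8
  Job 3: burst=11, C=19
  Job 4: burst=13, C=32
  Job 5: burst=14, C=46
  Job 6: burst=15, C=61
Average completion = 170/6 = 28.3333

28.3333


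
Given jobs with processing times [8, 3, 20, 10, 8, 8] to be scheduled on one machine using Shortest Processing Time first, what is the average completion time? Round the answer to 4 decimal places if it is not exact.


Sort jobs by processing time (SPT order): [3, 8, 8, 8, 10, 20]
Compute completion times sequentially:
  Job 1: processing = 3, completes at 3
  Job 2: processing = 8, completes at 11
  Job 3: processing = 8, completes at 19
  Job 4: processing = 8, completes at 27
  Job 5: processing = 10, completes at 37
  Job 6: processing = 20, completes at 57
Sum of completion times = 154
Average completion time = 154/6 = 25.6667

25.6667


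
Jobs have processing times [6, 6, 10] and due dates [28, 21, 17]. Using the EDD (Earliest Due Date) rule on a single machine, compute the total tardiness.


Sort by due date (EDD order): [(10, 17), (6, 21), (6, 28)]
Compute completion times and tardiness:
  Job 1: p=10, d=17, C=10, tardiness=max(0,10-17)=0
  Job 2: p=6, d=21, C=16, tardiness=max(0,16-21)=0
  Job 3: p=6, d=28, C=22, tardiness=max(0,22-28)=0
Total tardiness = 0

0


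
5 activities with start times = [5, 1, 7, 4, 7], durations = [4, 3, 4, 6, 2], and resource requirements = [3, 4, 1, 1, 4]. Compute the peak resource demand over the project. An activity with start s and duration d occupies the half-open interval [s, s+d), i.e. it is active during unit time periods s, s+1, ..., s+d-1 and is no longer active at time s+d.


Each activity i is active on [start_i, start_i + duration_i).
Compute total resource usage per time slot:
  t=0: active resources = [], total = 0
  t=1: active resources = [4], total = 4
  t=2: active resources = [4], total = 4
  t=3: active resources = [4], total = 4
  t=4: active resources = [1], total = 1
  t=5: active resources = [3, 1], total = 4
  t=6: active resources = [3, 1], total = 4
  t=7: active resources = [3, 1, 1, 4], total = 9
  t=8: active resources = [3, 1, 1, 4], total = 9
  t=9: active resources = [1, 1], total = 2
  t=10: active resources = [1], total = 1
Peak resource demand = 9

9


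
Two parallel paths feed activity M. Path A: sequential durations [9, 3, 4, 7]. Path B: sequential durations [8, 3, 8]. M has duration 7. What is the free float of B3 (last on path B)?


ES(B3) = sum of predecessors on chain B = 11
EF(B3) = ES + duration = 11 + 8 = 19
Successor of B3 is M. ES(M) = max(sum(A), sum(B)) = max(23, 19) = 23
Free float = ES(successor) - EF(current) = 23 - 19 = 4

4


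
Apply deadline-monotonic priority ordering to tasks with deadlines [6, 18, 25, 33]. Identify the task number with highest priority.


Sort tasks by relative deadline (ascending):
  Task 1: deadline = 6
  Task 2: deadline = 18
  Task 3: deadline = 25
  Task 4: deadline = 33
Priority order (highest first): [1, 2, 3, 4]
Highest priority task = 1

1


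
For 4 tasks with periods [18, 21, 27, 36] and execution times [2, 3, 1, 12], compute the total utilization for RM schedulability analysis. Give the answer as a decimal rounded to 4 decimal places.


Compute individual utilizations (exact fractions):
  Task 1: C/T = 2/18 = 1/9 (approx. 0.1111)
  Task 2: C/T = 3/21 = 1/7 (approx. 0.1429)
  Task 3: C/T = 1/27 (approx. 0.037)
  Task 4: C/T = 12/36 = 1/3 (approx. 0.3333)
Total utilization U = 1/9 + 1/7 + 1/27 + 1/3 = 118/189
Rounded to 4 decimal places: U = 0.6243
RM (Liu & Layland) bound for 4 tasks = 0.756828; compare with U = 118/189 (approx. 0.624339)
U <= bound, so schedulable by RM sufficient condition.

0.6243


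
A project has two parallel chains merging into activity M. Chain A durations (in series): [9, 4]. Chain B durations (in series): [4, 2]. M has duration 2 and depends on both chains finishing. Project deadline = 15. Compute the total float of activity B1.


Forward pass: ES(B1) = sum of predecessors on chain B = 0
EF = ES + duration = 0 + 4 = 4
Backward pass: LF(M) = deadline = 15; LS(M) = 15 - 2 = 13
LF(B1) = LS(M) - sum(successors on chain B) = 13 - 2 = 11
LS = LF - duration = 11 - 4 = 7
Total float = LS - ES = 7 - 0 = 7

7


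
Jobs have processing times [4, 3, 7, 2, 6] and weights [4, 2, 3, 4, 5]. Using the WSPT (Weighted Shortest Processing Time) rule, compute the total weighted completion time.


Compute p/w ratios and sort ascending (WSPT): [(2, 4), (4, 4), (6, 5), (3, 2), (7, 3)]
Compute weighted completion times:
  Job (p=2,w=4): C=2, w*C=4*2=8
  Job (p=4,w=4): C=6, w*C=4*6=24
  Job (p=6,w=5): C=12, w*C=5*12=60
  Job (p=3,w=2): C=15, w*C=2*15=30
  Job (p=7,w=3): C=22, w*C=3*22=66
Total weighted completion time = 188

188


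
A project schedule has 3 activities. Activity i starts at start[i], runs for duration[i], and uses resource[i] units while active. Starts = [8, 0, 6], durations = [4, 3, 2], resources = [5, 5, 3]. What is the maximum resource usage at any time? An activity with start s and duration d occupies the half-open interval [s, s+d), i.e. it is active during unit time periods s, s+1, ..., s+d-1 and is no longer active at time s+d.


Each activity i is active on [start_i, start_i + duration_i).
Compute total resource usage per time slot:
  t=0: active resources = [5], total = 5
  t=1: active resources = [5], total = 5
  t=2: active resources = [5], total = 5
  t=3: active resources = [], total = 0
  t=4: active resources = [], total = 0
  t=5: active resources = [], total = 0
  t=6: active resources = [3], total = 3
  t=7: active resources = [3], total = 3
  t=8: active resources = [5], total = 5
  t=9: active resources = [5], total = 5
  t=10: active resources = [5], total = 5
  t=11: active resources = [5], total = 5
Peak resource demand = 5

5


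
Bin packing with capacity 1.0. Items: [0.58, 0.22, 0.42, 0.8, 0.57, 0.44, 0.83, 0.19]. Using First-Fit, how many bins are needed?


Place items sequentially using First-Fit:
  Item 0.58 -> new Bin 1
  Item 0.22 -> Bin 1 (now 0.8)
  Item 0.42 -> new Bin 2
  Item 0.8 -> new Bin 3
  Item 0.57 -> Bin 2 (now 0.99)
  Item 0.44 -> new Bin 4
  Item 0.83 -> new Bin 5
  Item 0.19 -> Bin 1 (now 0.99)
Total bins used = 5

5


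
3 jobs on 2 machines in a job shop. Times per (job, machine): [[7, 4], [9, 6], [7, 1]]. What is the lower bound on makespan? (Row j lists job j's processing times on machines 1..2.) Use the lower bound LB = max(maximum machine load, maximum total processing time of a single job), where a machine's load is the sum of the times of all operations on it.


Machine loads:
  Machine 1: 7 + 9 + 7 = 23
  Machine 2: 4 + 6 + 1 = 11
Max machine load = 23
Job totals:
  Job 1: 11
  Job 2: 15
  Job 3: 8
Max job total = 15
Lower bound = max(23, 15) = 23

23


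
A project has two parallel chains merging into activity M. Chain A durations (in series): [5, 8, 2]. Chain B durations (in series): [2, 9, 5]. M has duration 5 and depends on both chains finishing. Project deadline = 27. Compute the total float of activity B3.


Forward pass: ES(B3) = sum of predecessors on chain B = 11
EF = ES + duration = 11 + 5 = 16
Backward pass: LF(M) = deadline = 27; LS(M) = 27 - 5 = 22
LF(B3) = LS(M) - sum(successors on chain B) = 22 - 0 = 22
LS = LF - duration = 22 - 5 = 17
Total float = LS - ES = 17 - 11 = 6

6


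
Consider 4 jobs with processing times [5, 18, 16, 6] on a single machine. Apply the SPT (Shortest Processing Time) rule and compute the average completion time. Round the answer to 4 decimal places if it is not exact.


Sort jobs by processing time (SPT order): [5, 6, 16, 18]
Compute completion times sequentially:
  Job 1: processing = 5, completes at 5
  Job 2: processing = 6, completes at 11
  Job 3: processing = 16, completes at 27
  Job 4: processing = 18, completes at 45
Sum of completion times = 88
Average completion time = 88/4 = 22.0

22.0


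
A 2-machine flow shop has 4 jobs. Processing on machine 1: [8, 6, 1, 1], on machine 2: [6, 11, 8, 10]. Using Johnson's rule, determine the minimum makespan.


Apply Johnson's rule:
  Group 1 (a <= b): [(3, 1, 8), (4, 1, 10), (2, 6, 11)]
  Group 2 (a > b): [(1, 8, 6)]
Optimal job order: [3, 4, 2, 1]
Schedule:
  Job 3: M1 done at 1, M2 done at 9
  Job 4: M1 done at 2, M2 done at 19
  Job 2: M1 done at 8, M2 done at 30
  Job 1: M1 done at 16, M2 done at 36
Makespan = 36

36


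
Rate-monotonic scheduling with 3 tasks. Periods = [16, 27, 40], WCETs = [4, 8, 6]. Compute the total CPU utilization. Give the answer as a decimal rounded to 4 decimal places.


Compute individual utilizations (exact fractions):
  Task 1: C/T = 4/16 = 1/4 (approx. 0.25)
  Task 2: C/T = 8/27 (approx. 0.2963)
  Task 3: C/T = 6/40 = 3/20 (approx. 0.15)
Total utilization U = 1/4 + 8/27 + 3/20 = 94/135
Rounded to 4 decimal places: U = 0.6963
RM (Liu & Layland) bound for 3 tasks = 0.779763; compare with U = 94/135 (approx. 0.696296)
U <= bound, so schedulable by RM sufficient condition.

0.6963


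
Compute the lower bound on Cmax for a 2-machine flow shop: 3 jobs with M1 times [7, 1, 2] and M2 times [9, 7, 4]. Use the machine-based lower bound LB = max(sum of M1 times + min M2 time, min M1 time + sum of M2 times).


LB1 = sum(M1 times) + min(M2 times) = 10 + 4 = 14
LB2 = min(M1 times) + sum(M2 times) = 1 + 20 = 21
Lower bound = max(LB1, LB2) = max(14, 21) = 21

21


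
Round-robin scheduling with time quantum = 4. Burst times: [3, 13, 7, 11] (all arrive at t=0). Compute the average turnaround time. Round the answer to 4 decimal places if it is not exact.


Time quantum = 4
Execution trace:
  J1 runs 3 units, time = 3
  J2 runs 4 units, time = 7
  J3 runs 4 units, time = 11
  J4 runs 4 units, time = 15
  J2 runs 4 units, time = 19
  J3 runs 3 units, time = 22
  J4 runs 4 units, time = 26
  J2 runs 4 units, time = 30
  J4 runs 3 units, time = 33
  J2 runs 1 units, time = 34
Finish times: [3, 34, 22, 33]
Average turnaround = 92/4 = 23.0

23.0


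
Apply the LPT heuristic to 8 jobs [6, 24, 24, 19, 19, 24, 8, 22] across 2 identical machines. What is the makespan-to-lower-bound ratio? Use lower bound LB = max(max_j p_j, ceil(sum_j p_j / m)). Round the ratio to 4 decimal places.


LPT order: [24, 24, 24, 22, 19, 19, 8, 6]
Machine loads after assignment: [73, 73]
LPT makespan = 73
Lower bound = max(max_job, ceil(total/2)) = max(24, 73) = 73
Ratio = 73 / 73 = 1.0

1.0


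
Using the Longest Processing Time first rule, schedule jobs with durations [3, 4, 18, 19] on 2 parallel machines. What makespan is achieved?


Sort jobs in decreasing order (LPT): [19, 18, 4, 3]
Assign each job to the least loaded machine:
  Machine 1: jobs [19, 3], load = 22
  Machine 2: jobs [18, 4], load = 22
Makespan = max load = 22

22


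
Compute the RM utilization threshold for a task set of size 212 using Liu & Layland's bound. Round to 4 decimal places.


Compute 2^(1/212) = 1.0032749130
Subtract 1: 1.0032749130 - 1 = 0.0032749130
Multiply by n: 212 * 0.0032749130 = 0.6942815560
Round to 4 dp: 0.6943

0.6943


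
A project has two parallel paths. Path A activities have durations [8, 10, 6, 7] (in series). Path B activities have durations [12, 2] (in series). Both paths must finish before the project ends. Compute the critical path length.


Path A total = 8 + 10 + 6 + 7 = 31
Path B total = 12 + 2 = 14
Critical path = longest path = max(31, 14) = 31

31
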